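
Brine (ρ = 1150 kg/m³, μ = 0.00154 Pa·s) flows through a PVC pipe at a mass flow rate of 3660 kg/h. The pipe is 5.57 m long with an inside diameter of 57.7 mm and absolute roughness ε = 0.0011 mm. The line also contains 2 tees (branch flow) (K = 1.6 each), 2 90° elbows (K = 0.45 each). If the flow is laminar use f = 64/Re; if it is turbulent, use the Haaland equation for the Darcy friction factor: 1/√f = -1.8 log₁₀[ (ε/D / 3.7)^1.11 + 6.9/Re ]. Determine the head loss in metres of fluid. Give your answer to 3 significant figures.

h_f ≈ 0.0396 m

ṁ = 3660 kg/h = 3660/3600 = 1.017 kg/s.
A = πD²/4 = π(0.0577)²/4 = 0.002615 m²; mean velocity V = ṁ/(ρA) = 1.017/(1150 · 0.002615) = 0.3381 m/s.
Reynolds number Re = ρVD/μ = 1150 · 0.3381 · 0.0577 / 0.00154 = 1.457e+04.
Re > 4000 → turbulent. Relative roughness ε/D = 1.1e-06/0.0577 = 1.91e-05. Haaland: 1/√f = -1.8 log₁₀[(1.91e-05/3.7)^1.11 + 6.9/1.457e+04] = -1.8 log₁₀[1.35e-06 + 0.000474] = 5.982, so f = 0.02795.
Total minor-loss coefficient ΣK = 2·1.6 + 2·0.45 = 4.1.
ΔP = [f·L/D + ΣK]·(ρV²/2) = [0.02795·5.57/0.0577 + 4.1]·(1150·0.3381²/2) = [2.698 + 4.1]·65.73 = 446.8 Pa.
Head loss h_f = ΔP/(ρg) = 446.8/(1150·9.81) = 0.0396 m.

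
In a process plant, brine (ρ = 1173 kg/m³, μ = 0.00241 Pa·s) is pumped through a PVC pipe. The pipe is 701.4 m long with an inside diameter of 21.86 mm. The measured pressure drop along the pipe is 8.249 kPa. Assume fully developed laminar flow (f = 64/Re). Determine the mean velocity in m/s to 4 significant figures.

V ≈ 0.07287 m/s

For laminar flow, f = 64/Re with Re = ρVD/μ, so Darcy-Weisbach reduces to ΔP = 32μLV/D². Solving for V: V = ΔP·D²/(32μL) = 8249·(0.02186)²/(32·0.00241·701.4) = 0.07287 m/s.
Check: Re = ρVD/μ = 1173·0.07287·0.02186/0.00241 = 775.4 < 2300, so the laminar assumption holds.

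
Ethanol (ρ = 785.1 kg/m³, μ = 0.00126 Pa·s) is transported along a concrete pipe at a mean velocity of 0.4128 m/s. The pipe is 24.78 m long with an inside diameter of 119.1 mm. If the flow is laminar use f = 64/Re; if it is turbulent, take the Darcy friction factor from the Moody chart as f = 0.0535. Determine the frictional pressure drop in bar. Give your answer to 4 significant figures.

Reynolds number Re = ρVD/μ = 785.1 · 0.4128 · 0.1191 / 0.00126 = 3.063e+04.
Re > 4000 → turbulent; use the Moody-chart value f = 0.0535.
Darcy-Weisbach: ΔP = f(L/D)(ρV²/2) = 0.0535·(24.78/0.1191)·(785.1·0.4128²/2) = 0.0535·208.1·66.89 = 744.6 Pa.
ΔP = 744.6 Pa = 0.007446 bar.

ΔP ≈ 0.007446 bar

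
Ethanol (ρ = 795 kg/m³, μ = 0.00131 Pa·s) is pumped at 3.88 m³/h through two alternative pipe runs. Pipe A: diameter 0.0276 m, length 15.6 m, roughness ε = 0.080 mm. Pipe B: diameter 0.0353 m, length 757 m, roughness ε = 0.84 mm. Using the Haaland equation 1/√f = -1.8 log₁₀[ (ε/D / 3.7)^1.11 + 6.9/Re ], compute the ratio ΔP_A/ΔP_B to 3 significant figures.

ΔP_A/ΔP_B ≈ 0.0389

Pipe A: V = Q/A = 0.001078/0.0005983 = 1.801 m/s; Re = 3.017e+04; ε/D = 0.0029; Haaland → f = 0.02954; ΔP_A = f(L/D)(ρV²/2) = 2.154e+04 Pa.
Pipe B: V = Q/A = 0.001078/0.0009787 = 1.101 m/s; Re = 2.359e+04; ε/D = 0.0238; Haaland → f = 0.0536; ΔP_B = f(L/D)(ρV²/2) = 5.541e+05 Pa.
ΔP_A/ΔP_B = 2.154e+04/5.541e+05 = 0.0389.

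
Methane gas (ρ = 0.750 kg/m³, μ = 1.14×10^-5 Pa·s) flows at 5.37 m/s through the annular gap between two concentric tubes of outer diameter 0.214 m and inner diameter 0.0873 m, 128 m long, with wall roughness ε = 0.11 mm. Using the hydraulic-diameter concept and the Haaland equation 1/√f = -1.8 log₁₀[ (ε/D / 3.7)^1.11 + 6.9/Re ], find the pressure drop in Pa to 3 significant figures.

Hydraulic diameter D_h = 4A/P = D_o - D_i = 0.214 - 0.0873 = 0.1267 m.
Re = ρVD_h/μ = 0.75·5.37·0.1267/1.14e-05 = 4.476e+04.
ε/D_h = 0.00011/0.1267 = 0.000868; Haaland gives 1/√f = -1.8 log₁₀[9.36e-05+0.000154] = 6.491, so f = 0.02374.
ΔP = f(L/D_h)(ρV²/2) = 0.02374·128/0.1267·10.81 = 259.3 Pa.

ΔP ≈ 259 Pa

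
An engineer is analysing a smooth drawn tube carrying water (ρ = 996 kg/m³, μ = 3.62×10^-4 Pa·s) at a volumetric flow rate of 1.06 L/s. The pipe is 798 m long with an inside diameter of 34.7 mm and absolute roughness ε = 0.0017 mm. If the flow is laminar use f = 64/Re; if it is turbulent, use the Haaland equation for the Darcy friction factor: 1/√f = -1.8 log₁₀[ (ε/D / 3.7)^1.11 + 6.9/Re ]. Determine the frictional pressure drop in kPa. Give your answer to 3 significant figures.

Q = 1.06 L/s = 1.06/1000 = 0.00106 m³/s.
Cross-sectional area A = πD²/4 = π(0.0347)²/4 = 0.0009457 m²; mean velocity V = Q/A = 0.00106/0.0009457 = 1.121 m/s.
Reynolds number Re = ρVD/μ = 996 · 1.121 · 0.0347 / 0.000362 = 1.07e+05.
Re > 4000 → turbulent. Relative roughness ε/D = 1.7e-06/0.0347 = 4.9e-05. Haaland: 1/√f = -1.8 log₁₀[(4.9e-05/3.7)^1.11 + 6.9/1.07e+05] = -1.8 log₁₀[3.85e-06 + 6.45e-05] = 7.498, so f = 0.01779.
Darcy-Weisbach: ΔP = f(L/D)(ρV²/2) = 0.01779·(798/0.0347)·(996·1.121²/2) = 0.01779·2.3e+04·625.7 = 2.56e+05 Pa.
ΔP = 2.56e+05 Pa = 256 kPa.

ΔP ≈ 256 kPa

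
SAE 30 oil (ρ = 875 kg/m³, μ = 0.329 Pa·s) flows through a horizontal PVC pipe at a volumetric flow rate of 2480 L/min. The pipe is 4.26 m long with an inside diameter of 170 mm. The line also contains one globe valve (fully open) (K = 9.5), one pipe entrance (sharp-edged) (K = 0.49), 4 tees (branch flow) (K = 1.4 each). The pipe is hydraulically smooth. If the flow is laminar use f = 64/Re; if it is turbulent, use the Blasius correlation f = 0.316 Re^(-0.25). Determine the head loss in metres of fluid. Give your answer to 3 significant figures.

Q = 2480 L/min = 2480/60000 = 0.04133 m³/s.
Cross-sectional area A = πD²/4 = π(0.17)²/4 = 0.0227 m²; mean velocity V = Q/A = 0.04133/0.0227 = 1.821 m/s.
Reynolds number Re = ρVD/μ = 875 · 1.821 · 0.17 / 0.329 = 823.3.
Re < 2300 → laminar flow, so f = 64/Re = 64/823.3 = 0.07773 (the turbulent correlation is not needed).
Total minor-loss coefficient ΣK = 1·9.5 + 1·0.49 + 4·1.4 = 15.6.
ΔP = [f·L/D + ΣK]·(ρV²/2) = [0.07773·4.26/0.17 + 15.6]·(875·1.821²/2) = [1.948 + 15.6]·1451 = 2.544e+04 Pa.
Head loss h_f = ΔP/(ρg) = 2.544e+04/(875·9.81) = 2.96 m.

h_f ≈ 2.96 m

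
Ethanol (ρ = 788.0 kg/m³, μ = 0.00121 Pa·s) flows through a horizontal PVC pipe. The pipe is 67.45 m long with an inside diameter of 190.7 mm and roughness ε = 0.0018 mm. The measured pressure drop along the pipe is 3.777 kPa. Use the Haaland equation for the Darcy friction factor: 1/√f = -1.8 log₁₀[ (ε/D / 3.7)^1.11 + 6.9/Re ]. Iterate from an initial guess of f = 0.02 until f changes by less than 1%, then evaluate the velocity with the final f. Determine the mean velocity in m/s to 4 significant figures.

Rearranging Darcy-Weisbach: V = √(2·ΔP·D/(f·L·ρ)). With ε/D = 1.8e-06/0.1907 = 9.44e-06, iterate starting from f = 0.02:
  f = 0.02 → V = √(2·3777·0.1907/(0.02·67.45·788)) = 1.164 m/s; Re = ρVD/μ = 1.446e+05; f → 0.01657
  f = 0.01657 → V = 1.279 m/s; Re = 1.588e+05; f → 0.01627
  f = 0.01627 → V = 1.291 m/s; Re = 1.603e+05; f → 0.01624
Converged (Δf/f < 1%). With the final f = 0.01624: V = √(2·3777·0.1907/(0.01624·67.45·788)) = 1.292 m/s.

V ≈ 1.292 m/s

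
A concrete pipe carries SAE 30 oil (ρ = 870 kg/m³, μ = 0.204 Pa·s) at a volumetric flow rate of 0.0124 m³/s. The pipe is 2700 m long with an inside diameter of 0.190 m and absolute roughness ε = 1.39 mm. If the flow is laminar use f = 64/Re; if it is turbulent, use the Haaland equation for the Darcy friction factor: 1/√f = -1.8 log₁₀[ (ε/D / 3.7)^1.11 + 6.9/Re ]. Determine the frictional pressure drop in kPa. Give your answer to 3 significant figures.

ΔP ≈ 214 kPa

Cross-sectional area A = πD²/4 = π(0.19)²/4 = 0.02835 m²; mean velocity V = Q/A = 0.0124/0.02835 = 0.4373 m/s.
Reynolds number Re = ρVD/μ = 870 · 0.4373 · 0.19 / 0.204 = 354.4.
Re < 2300 → laminar flow, so f = 64/Re = 64/354.4 = 0.1806 (the turbulent correlation is not needed).
Darcy-Weisbach: ΔP = f(L/D)(ρV²/2) = 0.1806·(2700/0.19)·(870·0.4373²/2) = 0.1806·1.421e+04·83.2 = 2.135e+05 Pa.
ΔP = 2.135e+05 Pa = 214 kPa.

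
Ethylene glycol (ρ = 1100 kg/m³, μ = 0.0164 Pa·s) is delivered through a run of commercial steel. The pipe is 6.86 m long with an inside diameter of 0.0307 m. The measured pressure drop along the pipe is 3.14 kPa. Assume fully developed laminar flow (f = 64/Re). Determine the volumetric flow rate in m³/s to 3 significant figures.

For laminar flow, f = 64/Re with Re = ρVD/μ, so Darcy-Weisbach reduces to ΔP = 32μLV/D². Solving for V: V = ΔP·D²/(32μL) = 3140·(0.0307)²/(32·0.0164·6.86) = 0.822 m/s.
Check: Re = ρVD/μ = 1100·0.822·0.0307/0.0164 = 1693 < 2300, so the laminar assumption holds.
Q = V·A = 0.822·(π/4·0.0307²) = 0.0006085 m³/s = 6.08×10^-4 m³/s.

Q ≈ 6.08×10^-4 m³/s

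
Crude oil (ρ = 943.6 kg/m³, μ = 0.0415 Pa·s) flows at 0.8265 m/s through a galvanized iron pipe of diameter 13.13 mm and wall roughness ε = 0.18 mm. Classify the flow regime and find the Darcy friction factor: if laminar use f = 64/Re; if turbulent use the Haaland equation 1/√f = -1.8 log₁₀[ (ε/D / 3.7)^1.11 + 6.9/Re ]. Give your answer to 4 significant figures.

f ≈ 0.2594

Re = ρVD/μ = 943.6·0.8265·0.01313/0.0415 = 246.7.
Re < 2300 → laminar, so f = 64/Re = 0.2594 (roughness is irrelevant in laminar flow).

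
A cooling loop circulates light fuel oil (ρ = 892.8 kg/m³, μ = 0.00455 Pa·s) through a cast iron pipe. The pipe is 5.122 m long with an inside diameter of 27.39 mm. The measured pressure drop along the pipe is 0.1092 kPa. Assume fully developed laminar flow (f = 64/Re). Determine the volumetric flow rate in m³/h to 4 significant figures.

Q ≈ 0.2330 m³/h

For laminar flow, f = 64/Re with Re = ρVD/μ, so Darcy-Weisbach reduces to ΔP = 32μLV/D². Solving for V: V = ΔP·D²/(32μL) = 109.2·(0.02739)²/(32·0.00455·5.122) = 0.1099 m/s.
Check: Re = ρVD/μ = 892.8·0.1099·0.02739/0.00455 = 590.4 < 2300, so the laminar assumption holds.
Q = V·A = 0.1099·(π/4·0.02739²) = 6.473e-05 m³/s = 0.2330 m³/h.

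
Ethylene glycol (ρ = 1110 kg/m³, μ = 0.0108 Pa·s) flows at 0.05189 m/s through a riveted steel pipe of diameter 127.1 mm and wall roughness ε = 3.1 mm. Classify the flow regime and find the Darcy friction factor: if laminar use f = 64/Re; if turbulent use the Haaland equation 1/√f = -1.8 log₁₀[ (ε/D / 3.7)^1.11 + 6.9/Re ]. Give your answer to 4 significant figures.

Re = ρVD/μ = 1110·0.05189·0.1271/0.0108 = 677.8.
Re < 2300 → laminar, so f = 64/Re = 0.09442 (roughness is irrelevant in laminar flow).

f ≈ 0.09442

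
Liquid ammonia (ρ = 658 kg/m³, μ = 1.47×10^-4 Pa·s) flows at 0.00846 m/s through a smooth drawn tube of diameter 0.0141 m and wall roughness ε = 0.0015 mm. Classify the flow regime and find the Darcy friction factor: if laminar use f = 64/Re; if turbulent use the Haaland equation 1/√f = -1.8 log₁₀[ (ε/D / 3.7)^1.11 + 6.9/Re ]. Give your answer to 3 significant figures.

Re = ρVD/μ = 658·0.00846·0.0141/0.000147 = 533.9.
Re < 2300 → laminar, so f = 64/Re = 0.1199 (roughness is irrelevant in laminar flow).

f ≈ 0.120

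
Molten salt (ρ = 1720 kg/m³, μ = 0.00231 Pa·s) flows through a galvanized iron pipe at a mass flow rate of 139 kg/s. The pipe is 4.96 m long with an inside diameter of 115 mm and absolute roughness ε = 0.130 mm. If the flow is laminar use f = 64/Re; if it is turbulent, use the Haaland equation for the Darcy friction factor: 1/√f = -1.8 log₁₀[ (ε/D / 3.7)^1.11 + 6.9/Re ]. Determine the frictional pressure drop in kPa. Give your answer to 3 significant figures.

A = πD²/4 = π(0.115)²/4 = 0.01039 m²; mean velocity V = ṁ/(ρA) = 139/(1720 · 0.01039) = 7.78 m/s.
Reynolds number Re = ρVD/μ = 1720 · 7.78 · 0.115 / 0.00231 = 6.662e+05.
Re > 4000 → turbulent. Relative roughness ε/D = 0.00013/0.115 = 0.00113. Haaland: 1/√f = -1.8 log₁₀[(0.00113/3.7)^1.11 + 6.9/6.662e+05] = -1.8 log₁₀[0.000125 + 1.04e-05] = 6.961, so f = 0.02064.
Darcy-Weisbach: ΔP = f(L/D)(ρV²/2) = 0.02064·(4.96/0.115)·(1720·7.78²/2) = 0.02064·43.13·5.206e+04 = 4.634e+04 Pa.
ΔP = 4.634e+04 Pa = 46.3 kPa.

ΔP ≈ 46.3 kPa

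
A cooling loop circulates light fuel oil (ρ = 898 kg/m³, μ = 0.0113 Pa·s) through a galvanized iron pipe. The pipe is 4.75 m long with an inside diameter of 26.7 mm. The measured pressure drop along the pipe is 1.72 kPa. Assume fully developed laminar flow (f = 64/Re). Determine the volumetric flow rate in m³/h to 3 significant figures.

For laminar flow, f = 64/Re with Re = ρVD/μ, so Darcy-Weisbach reduces to ΔP = 32μLV/D². Solving for V: V = ΔP·D²/(32μL) = 1720·(0.0267)²/(32·0.0113·4.75) = 0.7139 m/s.
Check: Re = ρVD/μ = 898·0.7139·0.0267/0.0113 = 1515 < 2300, so the laminar assumption holds.
Q = V·A = 0.7139·(π/4·0.0267²) = 0.0003997 m³/s = 1.44 m³/h.

Q ≈ 1.44 m³/h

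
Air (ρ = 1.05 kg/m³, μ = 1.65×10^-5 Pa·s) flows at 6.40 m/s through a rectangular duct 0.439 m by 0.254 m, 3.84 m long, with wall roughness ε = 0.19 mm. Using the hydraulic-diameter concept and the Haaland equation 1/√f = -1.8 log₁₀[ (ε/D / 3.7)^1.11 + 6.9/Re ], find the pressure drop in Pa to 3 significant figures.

ΔP ≈ 5.09 Pa

Hydraulic diameter D_h = 4A/P = 4·(0.439·0.254)/(2·(0.439+0.254)) = 0.446/1.386 = 0.3218 m.
Re = ρVD_h/μ = 1.05·6.4·0.3218/1.65e-05 = 1.311e+05.
ε/D_h = 0.00019/0.3218 = 0.00059; Haaland gives 1/√f = -1.8 log₁₀[6.1e-05+5.26e-05] = 7.1, so f = 0.01984.
ΔP = f(L/D_h)(ρV²/2) = 0.01984·3.84/0.3218·21.5 = 5.09 Pa.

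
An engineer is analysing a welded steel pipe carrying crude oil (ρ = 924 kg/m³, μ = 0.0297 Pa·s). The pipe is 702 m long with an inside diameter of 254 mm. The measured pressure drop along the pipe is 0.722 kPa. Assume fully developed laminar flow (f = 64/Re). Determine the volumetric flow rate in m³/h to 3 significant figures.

For laminar flow, f = 64/Re with Re = ρVD/μ, so Darcy-Weisbach reduces to ΔP = 32μLV/D². Solving for V: V = ΔP·D²/(32μL) = 722·(0.254)²/(32·0.0297·702) = 0.06982 m/s.
Check: Re = ρVD/μ = 924·0.06982·0.254/0.0297 = 551.7 < 2300, so the laminar assumption holds.
Q = V·A = 0.06982·(π/4·0.254²) = 0.003538 m³/s = 12.7 m³/h.

Q ≈ 12.7 m³/h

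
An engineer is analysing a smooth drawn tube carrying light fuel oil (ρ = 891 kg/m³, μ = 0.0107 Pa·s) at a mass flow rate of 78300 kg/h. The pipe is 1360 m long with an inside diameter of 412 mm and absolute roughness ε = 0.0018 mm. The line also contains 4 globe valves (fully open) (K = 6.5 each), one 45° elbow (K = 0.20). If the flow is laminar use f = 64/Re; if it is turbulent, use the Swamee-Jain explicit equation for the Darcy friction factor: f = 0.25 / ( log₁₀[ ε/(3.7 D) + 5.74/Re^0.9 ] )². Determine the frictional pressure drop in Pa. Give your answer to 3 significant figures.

ṁ = 78300 kg/h = 78300/3600 = 21.75 kg/s.
A = πD²/4 = π(0.412)²/4 = 0.1333 m²; mean velocity V = ṁ/(ρA) = 21.75/(891 · 0.1333) = 0.1831 m/s.
Reynolds number Re = ρVD/μ = 891 · 0.1831 · 0.412 / 0.0107 = 6282.
Re > 4000 → turbulent. Relative roughness ε/D = 1.8e-06/0.412 = 4.37e-06. Swamee-Jain: f = 0.25/(log₁₀[4.37e-06/3.7 + 5.74/6282^0.9])² = 0.25/(log₁₀[1.18e-06 + 0.00219])² = 0.25/(-2.659)² = 0.03536.
Total minor-loss coefficient ΣK = 4·6.5 + 1·0.2 = 26.2.
ΔP = [f·L/D + ΣK]·(ρV²/2) = [0.03536·1360/0.412 + 26.2]·(891·0.1831²/2) = [116.7 + 26.2]·14.94 = 2135 Pa.

ΔP ≈ 2130 Pa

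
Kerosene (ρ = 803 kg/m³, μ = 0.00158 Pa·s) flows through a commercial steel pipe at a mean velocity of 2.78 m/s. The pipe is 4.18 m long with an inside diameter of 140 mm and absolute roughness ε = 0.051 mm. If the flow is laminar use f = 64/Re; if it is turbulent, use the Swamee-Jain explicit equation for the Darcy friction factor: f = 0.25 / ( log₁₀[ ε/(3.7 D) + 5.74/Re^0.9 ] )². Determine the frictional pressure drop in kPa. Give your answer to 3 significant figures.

Reynolds number Re = ρVD/μ = 803 · 2.78 · 0.14 / 0.00158 = 1.978e+05.
Re > 4000 → turbulent. Relative roughness ε/D = 5.1e-05/0.14 = 0.000364. Swamee-Jain: f = 0.25/(log₁₀[0.000364/3.7 + 5.74/1.978e+05^0.9])² = 0.25/(log₁₀[9.85e-05 + 9.82e-05])² = 0.25/(-3.706)² = 0.0182.
Darcy-Weisbach: ΔP = f(L/D)(ρV²/2) = 0.0182·(4.18/0.14)·(803·2.78²/2) = 0.0182·29.86·3103 = 1686 Pa.
ΔP = 1686 Pa = 1.69 kPa.

ΔP ≈ 1.69 kPa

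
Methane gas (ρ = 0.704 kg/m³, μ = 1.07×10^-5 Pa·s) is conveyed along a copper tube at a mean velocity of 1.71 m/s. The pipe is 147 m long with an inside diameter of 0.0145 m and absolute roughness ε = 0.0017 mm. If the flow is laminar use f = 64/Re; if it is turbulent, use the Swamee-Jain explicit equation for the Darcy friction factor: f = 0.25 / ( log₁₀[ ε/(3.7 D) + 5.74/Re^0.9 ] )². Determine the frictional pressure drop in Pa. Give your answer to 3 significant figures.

Reynolds number Re = ρVD/μ = 0.704 · 1.71 · 0.0145 / 1.07e-05 = 1631.
Re < 2300 → laminar flow, so f = 64/Re = 64/1631 = 0.03923 (the turbulent correlation is not needed).
Darcy-Weisbach: ΔP = f(L/D)(ρV²/2) = 0.03923·(147/0.0145)·(0.704·1.71²/2) = 0.03923·1.014e+04·1.029 = 409.4 Pa.

ΔP ≈ 409 Pa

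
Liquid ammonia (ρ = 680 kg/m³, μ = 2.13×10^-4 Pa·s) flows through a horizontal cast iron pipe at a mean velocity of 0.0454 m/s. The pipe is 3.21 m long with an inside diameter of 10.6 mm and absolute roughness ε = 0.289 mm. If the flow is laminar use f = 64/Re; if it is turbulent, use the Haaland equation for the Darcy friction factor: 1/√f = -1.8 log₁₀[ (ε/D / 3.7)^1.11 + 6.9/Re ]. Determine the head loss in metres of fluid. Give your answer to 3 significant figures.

h_f ≈ 0.00133 m

Reynolds number Re = ρVD/μ = 680 · 0.0454 · 0.0106 / 0.000213 = 1536.
Re < 2300 → laminar flow, so f = 64/Re = 64/1536 = 0.04166 (the turbulent correlation is not needed).
Darcy-Weisbach: ΔP = f(L/D)(ρV²/2) = 0.04166·(3.21/0.0106)·(680·0.0454²/2) = 0.04166·302.8·0.7008 = 8.841 Pa.
Head loss h_f = ΔP/(ρg) = 8.841/(680·9.81) = 0.00133 m.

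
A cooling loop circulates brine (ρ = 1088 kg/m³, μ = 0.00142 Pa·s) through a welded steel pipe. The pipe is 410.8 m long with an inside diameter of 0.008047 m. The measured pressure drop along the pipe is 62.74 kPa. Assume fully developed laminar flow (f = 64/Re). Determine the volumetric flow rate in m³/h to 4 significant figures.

For laminar flow, f = 64/Re with Re = ρVD/μ, so Darcy-Weisbach reduces to ΔP = 32μLV/D². Solving for V: V = ΔP·D²/(32μL) = 6.274e+04·(0.008047)²/(32·0.00142·410.8) = 0.2176 m/s.
Check: Re = ρVD/μ = 1088·0.2176·0.008047/0.00142 = 1342 < 2300, so the laminar assumption holds.
Q = V·A = 0.2176·(π/4·0.008047²) = 1.107e-05 m³/s = 0.03985 m³/h.

Q ≈ 0.03985 m³/h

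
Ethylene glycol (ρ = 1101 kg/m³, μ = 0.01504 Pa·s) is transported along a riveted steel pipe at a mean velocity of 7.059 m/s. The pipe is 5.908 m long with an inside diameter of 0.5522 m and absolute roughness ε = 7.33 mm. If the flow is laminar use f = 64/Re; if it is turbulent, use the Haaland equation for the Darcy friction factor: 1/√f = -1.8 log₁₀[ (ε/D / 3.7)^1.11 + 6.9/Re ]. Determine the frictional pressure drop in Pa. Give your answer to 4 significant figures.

ΔP ≈ 12350 Pa

Reynolds number Re = ρVD/μ = 1101 · 7.059 · 0.5522 / 0.015 = 2.854e+05.
Re > 4000 → turbulent. Relative roughness ε/D = 0.00733/0.5522 = 0.0133. Haaland: 1/√f = -1.8 log₁₀[(0.0133/3.7)^1.11 + 6.9/2.854e+05] = -1.8 log₁₀[0.00193 + 2.42e-05] = 4.876, so f = 0.04206.
Darcy-Weisbach: ΔP = f(L/D)(ρV²/2) = 0.04206·(5.908/0.5522)·(1101·7.059²/2) = 0.04206·10.7·2.743e+04 = 1.235e+04 Pa.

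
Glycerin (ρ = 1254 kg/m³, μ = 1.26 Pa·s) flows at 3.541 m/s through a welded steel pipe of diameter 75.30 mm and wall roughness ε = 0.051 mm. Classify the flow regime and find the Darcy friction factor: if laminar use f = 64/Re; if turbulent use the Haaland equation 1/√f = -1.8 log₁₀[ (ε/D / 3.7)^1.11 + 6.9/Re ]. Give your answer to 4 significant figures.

f ≈ 0.2412

Re = ρVD/μ = 1254·3.541·0.0753/1.26 = 265.4.
Re < 2300 → laminar, so f = 64/Re = 0.2412 (roughness is irrelevant in laminar flow).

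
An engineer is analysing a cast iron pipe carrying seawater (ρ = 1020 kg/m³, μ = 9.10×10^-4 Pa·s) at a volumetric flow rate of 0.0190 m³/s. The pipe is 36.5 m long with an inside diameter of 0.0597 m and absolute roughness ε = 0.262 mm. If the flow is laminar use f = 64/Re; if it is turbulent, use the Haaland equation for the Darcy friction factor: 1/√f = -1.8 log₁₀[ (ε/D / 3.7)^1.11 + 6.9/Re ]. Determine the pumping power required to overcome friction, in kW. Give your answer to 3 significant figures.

P ≈ 8.04 kW

Cross-sectional area A = πD²/4 = π(0.0597)²/4 = 0.002799 m²; mean velocity V = Q/A = 0.019/0.002799 = 6.788 m/s.
Reynolds number Re = ρVD/μ = 1020 · 6.788 · 0.0597 / 0.00091 = 4.542e+05.
Re > 4000 → turbulent. Relative roughness ε/D = 0.000262/0.0597 = 0.00439. Haaland: 1/√f = -1.8 log₁₀[(0.00439/3.7)^1.11 + 6.9/4.542e+05] = -1.8 log₁₀[0.000565 + 1.52e-05] = 5.825, so f = 0.02947.
Darcy-Weisbach: ΔP = f(L/D)(ρV²/2) = 0.02947·(36.5/0.0597)·(1020·6.788²/2) = 0.02947·611.4·2.35e+04 = 4.234e+05 Pa.
Pumping power P = QΔP = 0.019·4.234e+05 = 8044 W = 8.04 kW.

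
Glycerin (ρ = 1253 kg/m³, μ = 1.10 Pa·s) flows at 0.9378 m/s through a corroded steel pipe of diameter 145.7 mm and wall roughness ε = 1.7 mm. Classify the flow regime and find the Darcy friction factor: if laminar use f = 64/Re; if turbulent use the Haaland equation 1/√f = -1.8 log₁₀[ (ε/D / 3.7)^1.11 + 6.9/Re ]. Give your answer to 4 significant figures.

f ≈ 0.4112

Re = ρVD/μ = 1253·0.9378·0.1457/1.1 = 155.6.
Re < 2300 → laminar, so f = 64/Re = 0.4112 (roughness is irrelevant in laminar flow).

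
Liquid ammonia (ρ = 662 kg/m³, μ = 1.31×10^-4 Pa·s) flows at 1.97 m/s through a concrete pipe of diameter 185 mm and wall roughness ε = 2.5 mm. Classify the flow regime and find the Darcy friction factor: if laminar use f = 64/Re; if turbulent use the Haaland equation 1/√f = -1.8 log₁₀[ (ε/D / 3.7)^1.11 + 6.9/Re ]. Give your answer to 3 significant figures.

Re = ρVD/μ = 662·1.97·0.185/0.000131 = 1.842e+06.
Re > 4000 → turbulent. ε/D = 0.0025/0.185 = 0.0135; Haaland: 1/√f = -1.8 log₁₀[0.00197 + 3.75e-06] = 4.869, so f = 0.04219.

f ≈ 0.0422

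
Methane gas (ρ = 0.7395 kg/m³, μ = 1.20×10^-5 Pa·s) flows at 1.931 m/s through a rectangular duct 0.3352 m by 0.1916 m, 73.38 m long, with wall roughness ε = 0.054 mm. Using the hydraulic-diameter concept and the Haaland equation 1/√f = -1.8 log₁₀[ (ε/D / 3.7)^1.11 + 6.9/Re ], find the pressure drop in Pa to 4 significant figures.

Hydraulic diameter D_h = 4A/P = 4·(0.3352·0.1916)/(2·(0.3352+0.1916)) = 0.2569/1.054 = 0.2438 m.
Re = ρVD_h/μ = 0.7395·1.931·0.2438/1.2e-05 = 2.902e+04.
ε/D_h = 5.4e-05/0.2438 = 0.000221; Haaland gives 1/√f = -1.8 log₁₀[2.05e-05+0.000238] = 6.458, so f = 0.02398.
ΔP = f(L/D_h)(ρV²/2) = 0.02398·73.38/0.2438·1.379 = 9.949 Pa.

ΔP ≈ 9.949 Pa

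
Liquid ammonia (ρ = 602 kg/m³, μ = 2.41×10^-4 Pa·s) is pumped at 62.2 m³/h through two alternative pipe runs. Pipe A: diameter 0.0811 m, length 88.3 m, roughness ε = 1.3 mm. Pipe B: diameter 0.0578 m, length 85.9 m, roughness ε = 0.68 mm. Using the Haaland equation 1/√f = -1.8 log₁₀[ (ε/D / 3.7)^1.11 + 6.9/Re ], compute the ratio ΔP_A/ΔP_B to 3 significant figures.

ΔP_A/ΔP_B ≈ 0.211

Pipe A: V = Q/A = 0.01728/0.005166 = 3.345 m/s; Re = 6.776e+05; ε/D = 0.016; Haaland → f = 0.04492; ΔP_A = f(L/D)(ρV²/2) = 1.647e+05 Pa.
Pipe B: V = Q/A = 0.01728/0.002624 = 6.585 m/s; Re = 9.507e+05; ε/D = 0.0118; Haaland → f = 0.04021; ΔP_B = f(L/D)(ρV²/2) = 7.799e+05 Pa.
ΔP_A/ΔP_B = 1.647e+05/7.799e+05 = 0.211.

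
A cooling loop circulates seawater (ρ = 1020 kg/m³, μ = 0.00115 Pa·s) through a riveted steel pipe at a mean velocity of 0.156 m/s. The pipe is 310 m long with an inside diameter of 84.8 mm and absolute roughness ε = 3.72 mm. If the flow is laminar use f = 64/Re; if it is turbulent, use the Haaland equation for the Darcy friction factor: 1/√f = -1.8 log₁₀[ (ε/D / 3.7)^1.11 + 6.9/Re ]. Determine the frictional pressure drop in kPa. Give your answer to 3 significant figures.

Reynolds number Re = ρVD/μ = 1020 · 0.156 · 0.0848 / 0.00115 = 1.173e+04.
Re > 4000 → turbulent. Relative roughness ε/D = 0.00372/0.0848 = 0.0439. Haaland: 1/√f = -1.8 log₁₀[(0.0439/3.7)^1.11 + 6.9/1.173e+04] = -1.8 log₁₀[0.00728 + 0.000588] = 3.788, so f = 0.06971.
Darcy-Weisbach: ΔP = f(L/D)(ρV²/2) = 0.06971·(310/0.0848)·(1020·0.156²/2) = 0.06971·3656·12.41 = 3163 Pa.
ΔP = 3163 Pa = 3.16 kPa.

ΔP ≈ 3.16 kPa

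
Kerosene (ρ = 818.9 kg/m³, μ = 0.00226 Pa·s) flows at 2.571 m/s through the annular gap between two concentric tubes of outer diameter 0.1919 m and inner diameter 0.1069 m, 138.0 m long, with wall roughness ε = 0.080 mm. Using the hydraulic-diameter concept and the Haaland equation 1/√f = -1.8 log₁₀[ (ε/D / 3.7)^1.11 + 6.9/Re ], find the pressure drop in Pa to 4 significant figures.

ΔP ≈ 97870 Pa

Hydraulic diameter D_h = 4A/P = D_o - D_i = 0.1919 - 0.1069 = 0.085 m.
Re = ρVD_h/μ = 818.9·2.571·0.085/0.00226 = 7.919e+04.
ε/D_h = 8e-05/0.085 = 0.000941; Haaland gives 1/√f = -1.8 log₁₀[0.000102+8.71e-05] = 6.7, so f = 0.02227.
ΔP = f(L/D_h)(ρV²/2) = 0.02227·138/0.085·2706 = 9.787e+04 Pa.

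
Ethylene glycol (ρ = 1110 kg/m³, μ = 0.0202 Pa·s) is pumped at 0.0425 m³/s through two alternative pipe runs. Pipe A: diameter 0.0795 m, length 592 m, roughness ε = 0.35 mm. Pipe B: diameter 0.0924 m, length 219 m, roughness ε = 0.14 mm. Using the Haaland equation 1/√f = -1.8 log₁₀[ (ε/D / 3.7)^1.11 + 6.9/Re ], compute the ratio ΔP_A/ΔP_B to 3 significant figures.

ΔP_A/ΔP_B ≈ 6.84

Pipe A: V = Q/A = 0.0425/0.004964 = 8.562 m/s; Re = 3.74e+04; ε/D = 0.0044; Haaland → f = 0.03163; ΔP_A = f(L/D)(ρV²/2) = 9.581e+06 Pa.
Pipe B: V = Q/A = 0.0425/0.006706 = 6.338 m/s; Re = 3.218e+04; ε/D = 0.00152; Haaland → f = 0.02653; ΔP_B = f(L/D)(ρV²/2) = 1.402e+06 Pa.
ΔP_A/ΔP_B = 9.581e+06/1.402e+06 = 6.84.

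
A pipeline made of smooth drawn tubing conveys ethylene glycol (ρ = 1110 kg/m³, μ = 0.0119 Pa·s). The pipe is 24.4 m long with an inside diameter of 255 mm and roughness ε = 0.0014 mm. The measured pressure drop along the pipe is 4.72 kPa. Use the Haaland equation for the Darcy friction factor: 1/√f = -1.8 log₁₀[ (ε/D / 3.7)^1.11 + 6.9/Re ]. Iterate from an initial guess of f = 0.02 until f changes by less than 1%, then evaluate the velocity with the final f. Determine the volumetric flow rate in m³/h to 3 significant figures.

Q ≈ 380 m³/h

Rearranging Darcy-Weisbach: V = √(2·ΔP·D/(f·L·ρ)). With ε/D = 1.4e-06/0.255 = 5.49e-06, iterate starting from f = 0.02:
  f = 0.02 → V = √(2·4720·0.255/(0.02·24.4·1110)) = 2.108 m/s; Re = ρVD/μ = 5.014e+04; f → 0.02071
  f = 0.02071 → V = 2.072 m/s; Re = 4.927e+04; f → 0.02079
Converged (Δf/f < 1%). With the final f = 0.02079: V = √(2·4720·0.255/(0.02079·24.4·1110)) = 2.067 m/s.
Q = V·A = 2.067·(π/4·0.255²) = 0.1056 m³/s = 380 m³/h.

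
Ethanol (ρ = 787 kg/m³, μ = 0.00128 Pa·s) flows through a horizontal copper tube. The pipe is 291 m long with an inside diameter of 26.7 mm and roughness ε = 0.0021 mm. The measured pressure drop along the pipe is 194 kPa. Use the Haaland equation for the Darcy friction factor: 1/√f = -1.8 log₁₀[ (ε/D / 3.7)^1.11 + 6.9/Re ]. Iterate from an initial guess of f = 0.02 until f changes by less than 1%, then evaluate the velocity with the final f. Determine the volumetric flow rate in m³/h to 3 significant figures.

Q ≈ 2.70 m³/h

Rearranging Darcy-Weisbach: V = √(2·ΔP·D/(f·L·ρ)). With ε/D = 2.1e-06/0.0267 = 7.87e-05, iterate starting from f = 0.02:
  f = 0.02 → V = √(2·1.94e+05·0.0267/(0.02·291·787)) = 1.504 m/s; Re = ρVD/μ = 2.469e+04; f → 0.02458
  f = 0.02458 → V = 1.357 m/s; Re = 2.227e+04; f → 0.0252
  f = 0.0252 → V = 1.34 m/s; Re = 2.2e+04; f → 0.02527
Converged (Δf/f < 1%). With the final f = 0.02527: V = √(2·1.94e+05·0.0267/(0.02527·291·787)) = 1.338 m/s.
Q = V·A = 1.338·(π/4·0.0267²) = 0.0007491 m³/s = 2.70 m³/h.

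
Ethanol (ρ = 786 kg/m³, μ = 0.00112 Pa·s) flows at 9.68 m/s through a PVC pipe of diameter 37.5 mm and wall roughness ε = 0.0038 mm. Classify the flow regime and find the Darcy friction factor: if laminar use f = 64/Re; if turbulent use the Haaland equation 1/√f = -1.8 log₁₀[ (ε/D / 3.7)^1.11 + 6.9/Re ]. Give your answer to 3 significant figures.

Re = ρVD/μ = 786·9.68·0.0375/0.00112 = 2.547e+05.
Re > 4000 → turbulent. ε/D = 3.8e-06/0.0375 = 0.000101; Haaland: 1/√f = -1.8 log₁₀[8.62e-06 + 2.71e-05] = 8.005, so f = 0.01561.

f ≈ 0.0156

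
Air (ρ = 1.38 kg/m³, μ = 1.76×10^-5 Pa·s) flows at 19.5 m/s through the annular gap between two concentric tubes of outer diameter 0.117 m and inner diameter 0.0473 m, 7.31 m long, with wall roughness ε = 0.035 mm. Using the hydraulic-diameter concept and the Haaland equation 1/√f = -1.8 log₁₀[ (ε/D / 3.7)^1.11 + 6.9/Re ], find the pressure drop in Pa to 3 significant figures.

Hydraulic diameter D_h = 4A/P = D_o - D_i = 0.117 - 0.0473 = 0.0697 m.
Re = ρVD_h/μ = 1.38·19.5·0.0697/1.76e-05 = 1.066e+05.
ε/D_h = 3.5e-05/0.0697 = 0.000502; Haaland gives 1/√f = -1.8 log₁₀[5.1e-05+6.47e-05] = 7.086, so f = 0.01992.
ΔP = f(L/D_h)(ρV²/2) = 0.01992·7.31/0.0697·262.4 = 548 Pa.

ΔP ≈ 548 Pa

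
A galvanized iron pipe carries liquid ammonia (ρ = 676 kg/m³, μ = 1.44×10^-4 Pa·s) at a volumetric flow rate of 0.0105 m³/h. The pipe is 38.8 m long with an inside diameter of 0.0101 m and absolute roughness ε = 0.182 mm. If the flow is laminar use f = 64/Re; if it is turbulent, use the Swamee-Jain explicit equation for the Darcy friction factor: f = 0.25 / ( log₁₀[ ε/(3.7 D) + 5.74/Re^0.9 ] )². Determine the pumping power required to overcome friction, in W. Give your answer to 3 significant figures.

Q = 0.0105 m³/h = 0.0105/3600 = 2.917e-06 m³/s.
Cross-sectional area A = πD²/4 = π(0.0101)²/4 = 8.012e-05 m²; mean velocity V = Q/A = 2.917e-06/8.012e-05 = 0.0364 m/s.
Reynolds number Re = ρVD/μ = 676 · 0.0364 · 0.0101 / 0.000144 = 1726.
Re < 2300 → laminar flow, so f = 64/Re = 64/1726 = 0.03708 (the turbulent correlation is not needed).
Darcy-Weisbach: ΔP = f(L/D)(ρV²/2) = 0.03708·(38.8/0.0101)·(676·0.0364²/2) = 0.03708·3842·0.4479 = 63.81 Pa.
Pumping power P = QΔP = 2.917e-06·63.81 = 1.861×10^-4 W = 1.86×10^-4 W.

P ≈ 1.86×10^-4 W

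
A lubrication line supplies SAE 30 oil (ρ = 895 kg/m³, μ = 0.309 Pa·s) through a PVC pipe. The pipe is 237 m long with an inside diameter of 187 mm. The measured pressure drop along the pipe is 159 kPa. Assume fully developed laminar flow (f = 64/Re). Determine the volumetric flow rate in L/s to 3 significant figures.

Q ≈ 65.2 L/s

For laminar flow, f = 64/Re with Re = ρVD/μ, so Darcy-Weisbach reduces to ΔP = 32μLV/D². Solving for V: V = ΔP·D²/(32μL) = 1.59e+05·(0.187)²/(32·0.309·237) = 2.373 m/s.
Check: Re = ρVD/μ = 895·2.373·0.187/0.309 = 1285 < 2300, so the laminar assumption holds.
Q = V·A = 2.373·(π/4·0.187²) = 0.06516 m³/s = 65.2 L/s.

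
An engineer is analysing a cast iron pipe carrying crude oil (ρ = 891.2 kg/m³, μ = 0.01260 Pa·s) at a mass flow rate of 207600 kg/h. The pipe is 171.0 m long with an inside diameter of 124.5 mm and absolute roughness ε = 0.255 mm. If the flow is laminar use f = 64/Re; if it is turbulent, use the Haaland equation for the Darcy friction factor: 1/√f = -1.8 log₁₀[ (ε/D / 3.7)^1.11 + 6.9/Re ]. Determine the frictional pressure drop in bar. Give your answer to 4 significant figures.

ΔP ≈ 4.592 bar

ṁ = 207600 kg/h = 207600/3600 = 57.67 kg/s.
A = πD²/4 = π(0.1245)²/4 = 0.01217 m²; mean velocity V = ṁ/(ρA) = 57.67/(891.2 · 0.01217) = 5.315 m/s.
Reynolds number Re = ρVD/μ = 891.2 · 5.315 · 0.1245 / 0.0126 = 4.681e+04.
Re > 4000 → turbulent. Relative roughness ε/D = 0.000255/0.1245 = 0.00205. Haaland: 1/√f = -1.8 log₁₀[(0.00205/3.7)^1.11 + 6.9/4.681e+04] = -1.8 log₁₀[0.000243 + 0.000147] = 6.136, so f = 0.02656.
Darcy-Weisbach: ΔP = f(L/D)(ρV²/2) = 0.02656·(171/0.1245)·(891.2·5.315²/2) = 0.02656·1373·1.259e+04 = 4.592e+05 Pa.
ΔP = 4.592e+05 Pa = 4.592 bar.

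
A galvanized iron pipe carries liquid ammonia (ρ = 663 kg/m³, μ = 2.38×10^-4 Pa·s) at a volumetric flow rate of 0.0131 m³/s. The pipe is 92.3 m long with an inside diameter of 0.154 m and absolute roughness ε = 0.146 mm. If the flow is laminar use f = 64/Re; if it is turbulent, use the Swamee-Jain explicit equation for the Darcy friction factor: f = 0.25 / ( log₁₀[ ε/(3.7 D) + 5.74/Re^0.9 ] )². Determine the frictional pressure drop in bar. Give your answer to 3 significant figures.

ΔP ≈ 0.0202 bar

Cross-sectional area A = πD²/4 = π(0.154)²/4 = 0.01863 m²; mean velocity V = Q/A = 0.0131/0.01863 = 0.7033 m/s.
Reynolds number Re = ρVD/μ = 663 · 0.7033 · 0.154 / 0.000238 = 3.017e+05.
Re > 4000 → turbulent. Relative roughness ε/D = 0.000146/0.154 = 0.000948. Swamee-Jain: f = 0.25/(log₁₀[0.000948/3.7 + 5.74/3.017e+05^0.9])² = 0.25/(log₁₀[0.000256 + 6.72e-05])² = 0.25/(-3.49)² = 0.02052.
Darcy-Weisbach: ΔP = f(L/D)(ρV²/2) = 0.02052·(92.3/0.154)·(663·0.7033²/2) = 0.02052·599.4·164 = 2017 Pa.
ΔP = 2017 Pa = 0.0202 bar.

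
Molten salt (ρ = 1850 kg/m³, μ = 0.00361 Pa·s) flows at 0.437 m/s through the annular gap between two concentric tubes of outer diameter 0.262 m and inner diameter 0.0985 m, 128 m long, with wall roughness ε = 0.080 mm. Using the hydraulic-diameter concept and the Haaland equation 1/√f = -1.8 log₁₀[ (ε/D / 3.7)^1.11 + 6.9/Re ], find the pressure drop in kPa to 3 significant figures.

Hydraulic diameter D_h = 4A/P = D_o - D_i = 0.262 - 0.0985 = 0.1635 m.
Re = ρVD_h/μ = 1850·0.437·0.1635/0.00361 = 3.662e+04.
ε/D_h = 8e-05/0.1635 = 0.000489; Haaland gives 1/√f = -1.8 log₁₀[4.95e-05+0.000188] = 6.522, so f = 0.02351.
ΔP = f(L/D_h)(ρV²/2) = 0.02351·128/0.1635·176.6 = 3251 Pa.
ΔP = 3.25 kPa.

ΔP ≈ 3.25 kPa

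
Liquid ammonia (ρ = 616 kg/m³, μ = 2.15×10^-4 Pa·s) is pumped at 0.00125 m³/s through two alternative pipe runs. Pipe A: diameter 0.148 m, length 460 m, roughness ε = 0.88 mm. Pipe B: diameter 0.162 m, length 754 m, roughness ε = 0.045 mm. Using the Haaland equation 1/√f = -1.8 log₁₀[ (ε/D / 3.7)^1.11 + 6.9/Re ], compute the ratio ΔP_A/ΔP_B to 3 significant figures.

ΔP_A/ΔP_B ≈ 1.36

Pipe A: V = Q/A = 0.00125/0.0172 = 0.07266 m/s; Re = 3.081e+04; ε/D = 0.00595; Haaland → f = 0.03445; ΔP_A = f(L/D)(ρV²/2) = 174.1 Pa.
Pipe B: V = Q/A = 0.00125/0.02061 = 0.06064 m/s; Re = 2.815e+04; ε/D = 0.000278; Haaland → f = 0.02427; ΔP_B = f(L/D)(ρV²/2) = 128 Pa.
ΔP_A/ΔP_B = 174.1/128 = 1.36.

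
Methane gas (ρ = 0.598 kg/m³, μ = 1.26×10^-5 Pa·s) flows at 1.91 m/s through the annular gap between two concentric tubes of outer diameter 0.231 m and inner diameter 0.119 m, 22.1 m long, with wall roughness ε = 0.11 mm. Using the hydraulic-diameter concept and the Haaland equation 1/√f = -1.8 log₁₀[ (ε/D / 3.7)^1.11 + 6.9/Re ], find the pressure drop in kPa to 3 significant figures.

ΔP ≈ 0.00689 kPa

Hydraulic diameter D_h = 4A/P = D_o - D_i = 0.231 - 0.119 = 0.112 m.
Re = ρVD_h/μ = 0.598·1.91·0.112/1.26e-05 = 1.015e+04.
ε/D_h = 0.00011/0.112 = 0.000982; Haaland gives 1/√f = -1.8 log₁₀[0.000107+0.00068] = 5.587, so f = 0.03203.
ΔP = f(L/D_h)(ρV²/2) = 0.03203·22.1/0.112·1.091 = 6.895 Pa.
ΔP = 0.00689 kPa.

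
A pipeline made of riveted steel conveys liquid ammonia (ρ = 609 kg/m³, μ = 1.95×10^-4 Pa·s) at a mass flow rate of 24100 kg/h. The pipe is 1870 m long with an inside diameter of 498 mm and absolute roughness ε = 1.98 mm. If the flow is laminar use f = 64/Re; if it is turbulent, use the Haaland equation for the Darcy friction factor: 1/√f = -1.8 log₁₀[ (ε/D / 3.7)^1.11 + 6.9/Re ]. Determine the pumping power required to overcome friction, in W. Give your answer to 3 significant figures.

ṁ = 24100 kg/h = 24100/3600 = 6.694 kg/s.
A = πD²/4 = π(0.498)²/4 = 0.1948 m²; mean velocity V = ṁ/(ρA) = 6.694/(609 · 0.1948) = 0.05644 m/s.
Reynolds number Re = ρVD/μ = 609 · 0.05644 · 0.498 / 0.000195 = 8.777e+04.
Re > 4000 → turbulent. Relative roughness ε/D = 0.00198/0.498 = 0.00398. Haaland: 1/√f = -1.8 log₁₀[(0.00398/3.7)^1.11 + 6.9/8.777e+04] = -1.8 log₁₀[0.000507 + 7.86e-05] = 5.819, so f = 0.02953.
Darcy-Weisbach: ΔP = f(L/D)(ρV²/2) = 0.02953·(1870/0.498)·(609·0.05644²/2) = 0.02953·3755·0.9698 = 107.6 Pa.
Q = ṁ/ρ = 6.694/609 = 0.01099 m³/s.
Pumping power P = QΔP = 0.01099·107.6 = 1.182 W = 1.18 W.

P ≈ 1.18 W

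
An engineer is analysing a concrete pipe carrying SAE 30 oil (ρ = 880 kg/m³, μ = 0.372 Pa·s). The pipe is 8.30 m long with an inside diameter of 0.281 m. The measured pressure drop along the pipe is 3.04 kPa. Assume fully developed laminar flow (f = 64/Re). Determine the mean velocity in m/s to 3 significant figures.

V ≈ 2.43 m/s

For laminar flow, f = 64/Re with Re = ρVD/μ, so Darcy-Weisbach reduces to ΔP = 32μLV/D². Solving for V: V = ΔP·D²/(32μL) = 3040·(0.281)²/(32·0.372·8.3) = 2.429 m/s.
Check: Re = ρVD/μ = 880·2.429·0.281/0.372 = 1615 < 2300, so the laminar assumption holds.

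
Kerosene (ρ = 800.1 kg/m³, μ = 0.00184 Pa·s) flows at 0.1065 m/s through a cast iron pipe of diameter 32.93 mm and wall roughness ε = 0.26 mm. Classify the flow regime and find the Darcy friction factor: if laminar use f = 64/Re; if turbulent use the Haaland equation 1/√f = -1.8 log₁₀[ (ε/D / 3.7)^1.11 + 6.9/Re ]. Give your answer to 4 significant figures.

f ≈ 0.04197

Re = ρVD/μ = 800.1·0.1065·0.03293/0.00184 = 1525.
Re < 2300 → laminar, so f = 64/Re = 0.04197 (roughness is irrelevant in laminar flow).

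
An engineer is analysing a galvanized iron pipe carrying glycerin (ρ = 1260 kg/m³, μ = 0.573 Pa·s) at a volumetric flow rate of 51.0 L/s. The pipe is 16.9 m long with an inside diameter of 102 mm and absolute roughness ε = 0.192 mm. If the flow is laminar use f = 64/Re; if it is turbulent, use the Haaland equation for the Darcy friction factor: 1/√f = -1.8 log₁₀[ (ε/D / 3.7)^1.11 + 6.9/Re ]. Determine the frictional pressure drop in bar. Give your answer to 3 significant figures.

Q = 51.0 L/s = 51.0/1000 = 0.051 m³/s.
Cross-sectional area A = πD²/4 = π(0.102)²/4 = 0.008171 m²; mean velocity V = Q/A = 0.051/0.008171 = 6.241 m/s.
Reynolds number Re = ρVD/μ = 1260 · 6.241 · 0.102 / 0.573 = 1400.
Re < 2300 → laminar flow, so f = 64/Re = 64/1400 = 0.04572 (the turbulent correlation is not needed).
Darcy-Weisbach: ΔP = f(L/D)(ρV²/2) = 0.04572·(16.9/0.102)·(1260·6.241²/2) = 0.04572·165.7·2.454e+04 = 1.859e+05 Pa.
ΔP = 1.859e+05 Pa = 1.86 bar.

ΔP ≈ 1.86 bar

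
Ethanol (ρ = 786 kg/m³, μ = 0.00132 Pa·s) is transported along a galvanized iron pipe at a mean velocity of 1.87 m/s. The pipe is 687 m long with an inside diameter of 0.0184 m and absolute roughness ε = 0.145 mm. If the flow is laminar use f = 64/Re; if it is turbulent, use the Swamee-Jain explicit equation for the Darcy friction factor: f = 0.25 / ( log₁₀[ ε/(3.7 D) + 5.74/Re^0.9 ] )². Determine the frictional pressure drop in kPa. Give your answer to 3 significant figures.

Reynolds number Re = ρVD/μ = 786 · 1.87 · 0.0184 / 0.00132 = 2.049e+04.
Re > 4000 → turbulent. Relative roughness ε/D = 0.000145/0.0184 = 0.00788. Swamee-Jain: f = 0.25/(log₁₀[0.00788/3.7 + 5.74/2.049e+04^0.9])² = 0.25/(log₁₀[0.00213 + 0.000756])² = 0.25/(-2.54)² = 0.03876.
Darcy-Weisbach: ΔP = f(L/D)(ρV²/2) = 0.03876·(687/0.0184)·(786·1.87²/2) = 0.03876·3.734e+04·1374 = 1.989e+06 Pa.
ΔP = 1.989e+06 Pa = 1990 kPa.

ΔP ≈ 1990 kPa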